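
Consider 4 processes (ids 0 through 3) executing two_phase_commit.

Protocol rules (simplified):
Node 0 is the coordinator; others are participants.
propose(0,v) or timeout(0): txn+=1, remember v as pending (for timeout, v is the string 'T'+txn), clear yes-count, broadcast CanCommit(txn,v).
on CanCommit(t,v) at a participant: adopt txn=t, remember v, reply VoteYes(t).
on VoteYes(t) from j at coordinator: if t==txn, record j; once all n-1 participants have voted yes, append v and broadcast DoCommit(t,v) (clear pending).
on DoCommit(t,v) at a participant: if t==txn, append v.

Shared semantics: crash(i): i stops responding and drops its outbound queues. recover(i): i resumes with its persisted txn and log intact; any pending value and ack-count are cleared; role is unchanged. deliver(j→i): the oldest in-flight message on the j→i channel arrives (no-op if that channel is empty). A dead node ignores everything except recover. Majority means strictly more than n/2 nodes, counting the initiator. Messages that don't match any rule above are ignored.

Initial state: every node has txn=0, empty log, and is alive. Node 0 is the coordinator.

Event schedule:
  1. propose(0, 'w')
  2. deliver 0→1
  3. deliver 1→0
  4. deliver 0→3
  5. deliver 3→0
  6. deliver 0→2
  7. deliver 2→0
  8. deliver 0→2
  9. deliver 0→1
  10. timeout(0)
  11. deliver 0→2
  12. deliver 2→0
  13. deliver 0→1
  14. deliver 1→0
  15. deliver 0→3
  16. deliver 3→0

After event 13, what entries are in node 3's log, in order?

step 1 propose(0,'w'): 0={coor,t=1,log=-}
step 2 deliver 0→1: 1={part,t=1,log=-}
step 3 deliver 1→0: —
step 4 deliver 0→3: 3={part,t=1,log=-}
step 5 deliver 3→0: —
step 6 deliver 0→2: 2={part,t=1,log=-}
step 7 deliver 2→0: 0={coor,t=1,log=w}
step 8 deliver 0→2: 2={part,t=1,log=w}
step 9 deliver 0→1: 1={part,t=1,log=w}
step 10 timeout(0): 0={coor,t=2,log=w}
step 11 deliver 0→2: 2={part,t=2,log=w}
step 12 deliver 2→0: —
step 13 deliver 0→1: 1={part,t=2,log=w}

empty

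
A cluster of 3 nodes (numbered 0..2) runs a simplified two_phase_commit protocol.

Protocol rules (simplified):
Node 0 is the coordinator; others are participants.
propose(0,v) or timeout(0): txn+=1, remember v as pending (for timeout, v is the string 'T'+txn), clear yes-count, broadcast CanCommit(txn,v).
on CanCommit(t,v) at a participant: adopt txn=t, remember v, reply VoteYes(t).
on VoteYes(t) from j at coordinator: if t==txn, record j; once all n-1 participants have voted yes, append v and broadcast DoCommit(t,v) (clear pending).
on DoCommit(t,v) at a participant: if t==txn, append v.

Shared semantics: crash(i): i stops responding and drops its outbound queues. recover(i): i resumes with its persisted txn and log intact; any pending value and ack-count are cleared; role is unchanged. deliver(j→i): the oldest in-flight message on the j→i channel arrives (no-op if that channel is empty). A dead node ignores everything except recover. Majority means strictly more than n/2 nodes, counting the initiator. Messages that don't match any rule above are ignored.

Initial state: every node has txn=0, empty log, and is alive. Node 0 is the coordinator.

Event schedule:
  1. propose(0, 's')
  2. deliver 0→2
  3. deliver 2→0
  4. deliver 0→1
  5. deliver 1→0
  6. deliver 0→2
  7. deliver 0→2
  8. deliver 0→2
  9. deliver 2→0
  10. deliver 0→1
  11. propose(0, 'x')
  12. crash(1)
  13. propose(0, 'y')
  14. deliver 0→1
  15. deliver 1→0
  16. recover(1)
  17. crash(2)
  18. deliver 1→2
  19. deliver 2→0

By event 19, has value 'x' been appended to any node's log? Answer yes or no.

1. propose(0,'s'):  <0:coor t1 ->
2. deliver 0→2:  <2:part t1 ->
3. deliver 2→0:  nop
4. deliver 0→1:  <1:part t1 ->
5. deliver 1→0:  <0:coor t1 s>
6. deliver 0→2:  <2:part t1 s>
7. deliver 0→2:  nop
8. deliver 0→2:  nop
9. deliver 2→0:  nop
10. deliver 0→1:  <1:part t1 s>
11. propose(0,'x'):  <0:coor t2 s>
12. crash(1):  <1:✗part t1 s>
13. propose(0,'y'):  <0:coor t3 s>
14. deliver 0→1:  nop
15. deliver 1→0:  nop
16. recover(1):  <1:part t1 s>
17. crash(2):  <2:✗part t1 s>
18. deliver 1→2:  nop
19. deliver 2→0:  nop

no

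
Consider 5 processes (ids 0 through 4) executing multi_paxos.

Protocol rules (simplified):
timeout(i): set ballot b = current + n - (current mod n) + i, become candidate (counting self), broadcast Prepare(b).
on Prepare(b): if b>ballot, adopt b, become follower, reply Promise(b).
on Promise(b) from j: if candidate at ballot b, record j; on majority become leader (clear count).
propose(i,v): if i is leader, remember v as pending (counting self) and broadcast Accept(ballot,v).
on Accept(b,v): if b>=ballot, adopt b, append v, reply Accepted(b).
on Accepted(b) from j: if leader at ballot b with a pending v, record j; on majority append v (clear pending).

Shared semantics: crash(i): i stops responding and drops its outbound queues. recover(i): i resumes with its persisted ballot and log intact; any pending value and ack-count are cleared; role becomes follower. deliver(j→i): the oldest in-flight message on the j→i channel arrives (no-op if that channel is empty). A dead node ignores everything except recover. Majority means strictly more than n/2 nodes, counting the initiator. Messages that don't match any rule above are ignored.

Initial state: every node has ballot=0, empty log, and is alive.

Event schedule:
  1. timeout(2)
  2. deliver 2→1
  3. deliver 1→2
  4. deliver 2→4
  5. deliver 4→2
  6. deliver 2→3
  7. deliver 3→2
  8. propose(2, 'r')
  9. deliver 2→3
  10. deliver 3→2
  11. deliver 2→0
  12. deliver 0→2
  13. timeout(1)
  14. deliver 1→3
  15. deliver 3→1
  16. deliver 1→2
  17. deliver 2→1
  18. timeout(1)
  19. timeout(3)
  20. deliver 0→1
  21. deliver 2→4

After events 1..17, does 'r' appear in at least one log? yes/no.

yes

[1] timeout(2) → N2(cand b7 [-])
[2] deliver 2→1 → N1(foll b7 [-])
[3] deliver 1→2 → ∅
[4] deliver 2→4 → N4(foll b7 [-])
[5] deliver 4→2 → N2(lead b7 [-])
[6] deliver 2→3 → N3(foll b7 [-])
[7] deliver 3→2 → ∅
[8] propose(2,'r') → ∅
[9] deliver 2→3 → N3(foll b7 [r])
[10] deliver 3→2 → ∅
[11] deliver 2→0 → N0(foll b7 [-])
[12] deliver 0→2 → ∅
[13] timeout(1) → N1(cand b11 [-])
[14] deliver 1→3 → N3(foll b11 [r])
[15] deliver 3→1 → ∅
[16] deliver 1→2 → N2(foll b11 [-])
[17] deliver 2→1 → ∅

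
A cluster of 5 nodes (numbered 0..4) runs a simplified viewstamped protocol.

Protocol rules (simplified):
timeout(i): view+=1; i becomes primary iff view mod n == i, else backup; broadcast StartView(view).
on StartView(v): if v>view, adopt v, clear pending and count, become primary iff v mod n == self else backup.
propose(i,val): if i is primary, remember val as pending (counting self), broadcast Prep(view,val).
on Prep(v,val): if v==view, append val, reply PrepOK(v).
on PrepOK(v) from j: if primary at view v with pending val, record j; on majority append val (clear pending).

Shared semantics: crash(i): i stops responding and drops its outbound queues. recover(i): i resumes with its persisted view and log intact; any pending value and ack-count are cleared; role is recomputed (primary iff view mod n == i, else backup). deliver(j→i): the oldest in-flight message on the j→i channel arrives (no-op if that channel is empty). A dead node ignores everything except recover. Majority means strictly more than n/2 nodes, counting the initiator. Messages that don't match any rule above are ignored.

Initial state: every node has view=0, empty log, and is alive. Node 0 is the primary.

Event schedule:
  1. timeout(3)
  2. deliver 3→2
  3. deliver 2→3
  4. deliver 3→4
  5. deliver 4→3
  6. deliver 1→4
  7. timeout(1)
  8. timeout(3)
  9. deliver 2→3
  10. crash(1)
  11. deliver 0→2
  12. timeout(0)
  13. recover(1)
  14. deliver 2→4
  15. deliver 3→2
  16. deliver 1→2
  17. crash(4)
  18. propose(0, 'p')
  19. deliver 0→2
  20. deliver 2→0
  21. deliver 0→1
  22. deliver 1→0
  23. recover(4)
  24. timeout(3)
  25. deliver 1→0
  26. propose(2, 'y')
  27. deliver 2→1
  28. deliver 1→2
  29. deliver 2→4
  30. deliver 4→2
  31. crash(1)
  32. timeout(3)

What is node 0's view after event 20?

1. timeout(3):  <3:back v1 ->
2. deliver 3→2:  <2:back v1 ->
3. deliver 2→3:  nop
4. deliver 3→4:  <4:back v1 ->
5. deliver 4→3:  nop
6. deliver 1→4:  nop
7. timeout(1):  <1:prim v1 ->
8. timeout(3):  <3:back v2 ->
9. deliver 2→3:  nop
10. crash(1):  <1:✗prim v1 ->
11. deliver 0→2:  nop
12. timeout(0):  <0:back v1 ->
13. recover(1):  <1:prim v1 ->
14. deliver 2→4:  nop
15. deliver 3→2:  <2:prim v2 ->
16. deliver 1→2:  nop
17. crash(4):  <4:✗back v1 ->
18. propose(0,'p'):  nop
19. deliver 0→2:  nop
20. deliver 2→0:  nop

1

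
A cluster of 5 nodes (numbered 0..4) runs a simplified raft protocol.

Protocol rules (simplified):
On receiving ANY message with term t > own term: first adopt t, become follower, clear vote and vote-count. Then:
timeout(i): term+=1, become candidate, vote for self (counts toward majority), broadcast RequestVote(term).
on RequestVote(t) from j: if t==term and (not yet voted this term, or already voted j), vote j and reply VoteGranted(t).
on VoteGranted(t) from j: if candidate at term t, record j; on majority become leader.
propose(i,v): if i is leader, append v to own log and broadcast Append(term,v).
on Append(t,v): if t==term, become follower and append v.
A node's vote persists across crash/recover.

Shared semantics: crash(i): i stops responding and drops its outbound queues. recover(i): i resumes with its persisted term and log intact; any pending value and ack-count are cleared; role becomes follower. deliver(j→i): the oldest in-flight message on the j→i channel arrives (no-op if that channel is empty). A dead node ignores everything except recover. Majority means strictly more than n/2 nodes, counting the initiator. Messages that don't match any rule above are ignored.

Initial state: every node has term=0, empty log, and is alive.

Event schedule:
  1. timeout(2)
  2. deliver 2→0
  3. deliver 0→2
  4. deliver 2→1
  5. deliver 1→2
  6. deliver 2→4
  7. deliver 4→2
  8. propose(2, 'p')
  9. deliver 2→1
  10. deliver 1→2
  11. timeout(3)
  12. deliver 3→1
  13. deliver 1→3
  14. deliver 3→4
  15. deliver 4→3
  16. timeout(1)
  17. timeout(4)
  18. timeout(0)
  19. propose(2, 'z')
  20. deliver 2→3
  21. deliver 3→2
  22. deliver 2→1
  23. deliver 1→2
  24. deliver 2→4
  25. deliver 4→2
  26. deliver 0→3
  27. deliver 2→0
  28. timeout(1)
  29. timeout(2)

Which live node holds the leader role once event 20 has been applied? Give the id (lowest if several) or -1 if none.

after 1 — timeout(2): n2:cand/t1/[-]
after 2 — deliver 2→0: n0:foll/t1/[-]
after 3 — deliver 0→2: ·
after 4 — deliver 2→1: n1:foll/t1/[-]
after 5 — deliver 1→2: n2:lead/t1/[-]
after 6 — deliver 2→4: n4:foll/t1/[-]
after 7 — deliver 4→2: ·
after 8 — propose(2,'p'): n2:lead/t1/[p]
after 9 — deliver 2→1: n1:foll/t1/[p]
after 10 — deliver 1→2: ·
after 11 — timeout(3): n3:cand/t1/[-]
after 12 — deliver 3→1: ·
after 13 — deliver 1→3: ·
after 14 — deliver 3→4: ·
after 15 — deliver 4→3: ·
after 16 — timeout(1): n1:cand/t2/[p]
after 17 — timeout(4): n4:cand/t2/[-]
after 18 — timeout(0): n0:cand/t2/[-]
after 19 — propose(2,'z'): n2:lead/t1/[p,z]
after 20 — deliver 2→3: ·

2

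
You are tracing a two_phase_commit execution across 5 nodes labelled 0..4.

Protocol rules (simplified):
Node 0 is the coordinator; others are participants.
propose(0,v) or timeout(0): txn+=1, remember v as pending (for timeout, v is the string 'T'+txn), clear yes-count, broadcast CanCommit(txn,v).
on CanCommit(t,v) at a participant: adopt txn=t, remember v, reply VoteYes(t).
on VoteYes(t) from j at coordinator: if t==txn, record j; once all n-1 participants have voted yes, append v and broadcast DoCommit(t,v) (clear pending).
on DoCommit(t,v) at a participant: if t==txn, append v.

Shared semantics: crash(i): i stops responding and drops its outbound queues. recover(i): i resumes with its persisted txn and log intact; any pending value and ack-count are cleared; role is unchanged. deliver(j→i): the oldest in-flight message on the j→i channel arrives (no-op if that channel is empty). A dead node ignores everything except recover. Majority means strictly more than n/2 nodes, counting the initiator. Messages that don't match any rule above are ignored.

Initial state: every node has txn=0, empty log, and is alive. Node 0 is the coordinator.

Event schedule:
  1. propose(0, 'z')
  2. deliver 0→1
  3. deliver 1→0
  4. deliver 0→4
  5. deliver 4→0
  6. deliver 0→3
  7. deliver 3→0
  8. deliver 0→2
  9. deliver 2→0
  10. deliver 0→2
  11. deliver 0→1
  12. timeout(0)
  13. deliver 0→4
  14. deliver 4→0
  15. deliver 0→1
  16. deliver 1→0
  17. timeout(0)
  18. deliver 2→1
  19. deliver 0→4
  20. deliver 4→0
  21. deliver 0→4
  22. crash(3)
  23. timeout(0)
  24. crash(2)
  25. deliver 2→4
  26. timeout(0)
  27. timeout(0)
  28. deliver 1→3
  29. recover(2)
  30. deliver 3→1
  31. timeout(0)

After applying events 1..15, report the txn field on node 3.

step 1 propose(0,'z'): 0={coor,t=1,log=-}
step 2 deliver 0→1: 1={part,t=1,log=-}
step 3 deliver 1→0: —
step 4 deliver 0→4: 4={part,t=1,log=-}
step 5 deliver 4→0: —
step 6 deliver 0→3: 3={part,t=1,log=-}
step 7 deliver 3→0: —
step 8 deliver 0→2: 2={part,t=1,log=-}
step 9 deliver 2→0: 0={coor,t=1,log=z}
step 10 deliver 0→2: 2={part,t=1,log=z}
step 11 deliver 0→1: 1={part,t=1,log=z}
step 12 timeout(0): 0={coor,t=2,log=z}
step 13 deliver 0→4: 4={part,t=1,log=z}
step 14 deliver 4→0: —
step 15 deliver 0→1: 1={part,t=2,log=z}

1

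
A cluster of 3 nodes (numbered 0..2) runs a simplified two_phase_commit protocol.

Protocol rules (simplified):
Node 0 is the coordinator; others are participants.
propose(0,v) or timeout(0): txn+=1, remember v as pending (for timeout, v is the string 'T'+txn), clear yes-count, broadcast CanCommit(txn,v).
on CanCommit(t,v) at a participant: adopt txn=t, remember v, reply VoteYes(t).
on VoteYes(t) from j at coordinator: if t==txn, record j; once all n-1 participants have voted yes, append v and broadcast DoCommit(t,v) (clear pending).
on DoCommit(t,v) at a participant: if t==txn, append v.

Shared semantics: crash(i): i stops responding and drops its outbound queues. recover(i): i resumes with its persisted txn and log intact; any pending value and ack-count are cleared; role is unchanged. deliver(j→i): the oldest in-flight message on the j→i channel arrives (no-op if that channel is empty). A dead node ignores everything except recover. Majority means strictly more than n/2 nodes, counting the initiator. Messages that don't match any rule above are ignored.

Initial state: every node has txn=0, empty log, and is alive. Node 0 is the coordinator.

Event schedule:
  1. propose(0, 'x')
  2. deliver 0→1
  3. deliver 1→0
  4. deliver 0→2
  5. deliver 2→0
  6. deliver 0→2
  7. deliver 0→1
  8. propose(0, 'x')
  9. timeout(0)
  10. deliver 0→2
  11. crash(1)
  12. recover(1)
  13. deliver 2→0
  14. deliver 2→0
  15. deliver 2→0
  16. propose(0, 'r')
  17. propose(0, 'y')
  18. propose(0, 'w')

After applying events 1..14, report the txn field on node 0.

step 1 propose(0,'x'): 0={coor,t=1,log=-}
step 2 deliver 0→1: 1={part,t=1,log=-}
step 3 deliver 1→0: —
step 4 deliver 0→2: 2={part,t=1,log=-}
step 5 deliver 2→0: 0={coor,t=1,log=x}
step 6 deliver 0→2: 2={part,t=1,log=x}
step 7 deliver 0→1: 1={part,t=1,log=x}
step 8 propose(0,'x'): 0={coor,t=2,log=x}
step 9 timeout(0): 0={coor,t=3,log=x}
step 10 deliver 0→2: 2={part,t=2,log=x}
step 11 crash(1): 1={✗part,t=1,log=x}
step 12 recover(1): 1={part,t=1,log=x}
step 13 deliver 2→0: —
step 14 deliver 2→0: —

3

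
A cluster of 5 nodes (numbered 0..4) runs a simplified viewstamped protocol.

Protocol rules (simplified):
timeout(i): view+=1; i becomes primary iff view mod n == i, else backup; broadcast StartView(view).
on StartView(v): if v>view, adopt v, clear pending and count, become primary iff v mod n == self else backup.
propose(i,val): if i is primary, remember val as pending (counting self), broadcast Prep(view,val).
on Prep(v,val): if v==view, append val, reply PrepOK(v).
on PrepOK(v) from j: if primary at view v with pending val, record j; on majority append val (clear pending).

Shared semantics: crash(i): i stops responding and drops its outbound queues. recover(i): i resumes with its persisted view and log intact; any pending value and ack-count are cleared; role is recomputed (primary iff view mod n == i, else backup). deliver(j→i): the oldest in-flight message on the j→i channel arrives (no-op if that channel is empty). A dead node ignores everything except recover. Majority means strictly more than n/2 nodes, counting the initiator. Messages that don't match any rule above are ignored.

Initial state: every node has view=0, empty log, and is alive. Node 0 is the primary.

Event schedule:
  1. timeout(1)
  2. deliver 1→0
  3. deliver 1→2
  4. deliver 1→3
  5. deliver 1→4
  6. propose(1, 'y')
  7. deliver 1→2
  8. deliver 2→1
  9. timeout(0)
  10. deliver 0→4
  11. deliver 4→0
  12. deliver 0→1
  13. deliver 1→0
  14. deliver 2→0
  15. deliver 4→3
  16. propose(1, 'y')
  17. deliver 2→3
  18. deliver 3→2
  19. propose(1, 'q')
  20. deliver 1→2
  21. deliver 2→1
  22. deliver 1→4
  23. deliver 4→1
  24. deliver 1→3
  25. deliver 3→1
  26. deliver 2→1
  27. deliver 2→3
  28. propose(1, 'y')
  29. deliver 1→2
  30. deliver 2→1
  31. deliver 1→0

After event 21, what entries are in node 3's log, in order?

empty

step 1 timeout(1): 1={prim,v=1,log=-}
step 2 deliver 1→0: 0={back,v=1,log=-}
step 3 deliver 1→2: 2={back,v=1,log=-}
step 4 deliver 1→3: 3={back,v=1,log=-}
step 5 deliver 1→4: 4={back,v=1,log=-}
step 6 propose(1,'y'): —
step 7 deliver 1→2: 2={back,v=1,log=y}
step 8 deliver 2→1: —
step 9 timeout(0): 0={back,v=2,log=-}
step 10 deliver 0→4: 4={back,v=2,log=-}
step 11 deliver 4→0: —
step 12 deliver 0→1: 1={back,v=2,log=-}
step 13 deliver 1→0: —
step 14 deliver 2→0: —
step 15 deliver 4→3: —
step 16 propose(1,'y'): —
step 17 deliver 2→3: —
step 18 deliver 3→2: —
step 19 propose(1,'q'): —
step 20 deliver 1→2: —
step 21 deliver 2→1: —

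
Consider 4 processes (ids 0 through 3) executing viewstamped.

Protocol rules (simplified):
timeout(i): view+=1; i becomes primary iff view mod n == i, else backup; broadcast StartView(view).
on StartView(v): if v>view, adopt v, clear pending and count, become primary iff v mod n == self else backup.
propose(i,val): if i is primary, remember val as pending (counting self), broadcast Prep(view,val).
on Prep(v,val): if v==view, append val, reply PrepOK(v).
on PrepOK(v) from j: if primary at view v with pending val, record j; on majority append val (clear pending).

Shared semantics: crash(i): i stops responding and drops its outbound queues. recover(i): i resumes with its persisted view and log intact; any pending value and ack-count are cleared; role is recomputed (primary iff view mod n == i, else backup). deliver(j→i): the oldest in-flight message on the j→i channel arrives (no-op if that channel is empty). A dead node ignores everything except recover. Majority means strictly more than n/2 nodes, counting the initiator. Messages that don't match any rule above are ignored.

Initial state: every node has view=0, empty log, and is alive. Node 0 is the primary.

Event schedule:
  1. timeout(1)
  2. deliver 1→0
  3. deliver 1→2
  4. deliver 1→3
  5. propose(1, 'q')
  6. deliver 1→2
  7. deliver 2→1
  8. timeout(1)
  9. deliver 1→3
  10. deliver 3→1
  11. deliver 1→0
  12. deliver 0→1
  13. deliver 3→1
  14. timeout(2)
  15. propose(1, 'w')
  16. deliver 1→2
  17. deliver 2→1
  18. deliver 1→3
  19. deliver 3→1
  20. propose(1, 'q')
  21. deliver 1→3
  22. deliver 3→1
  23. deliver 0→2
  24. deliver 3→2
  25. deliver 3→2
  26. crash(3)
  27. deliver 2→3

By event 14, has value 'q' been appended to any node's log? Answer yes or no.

yes

after 1 — timeout(1): n1:prim/v1/[-]
after 2 — deliver 1→0: n0:back/v1/[-]
after 3 — deliver 1→2: n2:back/v1/[-]
after 4 — deliver 1→3: n3:back/v1/[-]
after 5 — propose(1,'q'): ·
after 6 — deliver 1→2: n2:back/v1/[q]
after 7 — deliver 2→1: ·
after 8 — timeout(1): n1:back/v2/[-]
after 9 — deliver 1→3: n3:back/v1/[q]
after 10 — deliver 3→1: ·
after 11 — deliver 1→0: n0:back/v1/[q]
after 12 — deliver 0→1: ·
after 13 — deliver 3→1: ·
after 14 — timeout(2): n2:prim/v2/[q]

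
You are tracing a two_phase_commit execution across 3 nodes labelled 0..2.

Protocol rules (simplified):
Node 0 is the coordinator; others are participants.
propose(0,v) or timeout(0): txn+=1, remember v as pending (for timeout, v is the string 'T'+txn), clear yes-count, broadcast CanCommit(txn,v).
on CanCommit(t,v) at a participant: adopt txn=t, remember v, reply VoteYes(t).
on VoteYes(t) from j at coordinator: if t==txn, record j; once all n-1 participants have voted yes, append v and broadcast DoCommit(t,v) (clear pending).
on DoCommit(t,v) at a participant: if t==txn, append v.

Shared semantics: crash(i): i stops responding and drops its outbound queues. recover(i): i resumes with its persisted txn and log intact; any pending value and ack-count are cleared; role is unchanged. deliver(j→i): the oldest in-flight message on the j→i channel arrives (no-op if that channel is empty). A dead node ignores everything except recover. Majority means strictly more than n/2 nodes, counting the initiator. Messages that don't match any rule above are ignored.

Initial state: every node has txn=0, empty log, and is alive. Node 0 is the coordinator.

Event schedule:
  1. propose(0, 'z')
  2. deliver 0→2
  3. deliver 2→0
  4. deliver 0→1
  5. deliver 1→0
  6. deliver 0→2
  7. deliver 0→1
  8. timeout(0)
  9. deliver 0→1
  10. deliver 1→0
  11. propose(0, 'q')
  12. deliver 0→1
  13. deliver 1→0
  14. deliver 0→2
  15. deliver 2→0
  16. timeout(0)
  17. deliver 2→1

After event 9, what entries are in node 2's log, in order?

after 1 — propose(0,'z'): n0:coor/t1/[-]
after 2 — deliver 0→2: n2:part/t1/[-]
after 3 — deliver 2→0: ·
after 4 — deliver 0→1: n1:part/t1/[-]
after 5 — deliver 1→0: n0:coor/t1/[z]
after 6 — deliver 0→2: n2:part/t1/[z]
after 7 — deliver 0→1: n1:part/t1/[z]
after 8 — timeout(0): n0:coor/t2/[z]
after 9 — deliver 0→1: n1:part/t2/[z]

z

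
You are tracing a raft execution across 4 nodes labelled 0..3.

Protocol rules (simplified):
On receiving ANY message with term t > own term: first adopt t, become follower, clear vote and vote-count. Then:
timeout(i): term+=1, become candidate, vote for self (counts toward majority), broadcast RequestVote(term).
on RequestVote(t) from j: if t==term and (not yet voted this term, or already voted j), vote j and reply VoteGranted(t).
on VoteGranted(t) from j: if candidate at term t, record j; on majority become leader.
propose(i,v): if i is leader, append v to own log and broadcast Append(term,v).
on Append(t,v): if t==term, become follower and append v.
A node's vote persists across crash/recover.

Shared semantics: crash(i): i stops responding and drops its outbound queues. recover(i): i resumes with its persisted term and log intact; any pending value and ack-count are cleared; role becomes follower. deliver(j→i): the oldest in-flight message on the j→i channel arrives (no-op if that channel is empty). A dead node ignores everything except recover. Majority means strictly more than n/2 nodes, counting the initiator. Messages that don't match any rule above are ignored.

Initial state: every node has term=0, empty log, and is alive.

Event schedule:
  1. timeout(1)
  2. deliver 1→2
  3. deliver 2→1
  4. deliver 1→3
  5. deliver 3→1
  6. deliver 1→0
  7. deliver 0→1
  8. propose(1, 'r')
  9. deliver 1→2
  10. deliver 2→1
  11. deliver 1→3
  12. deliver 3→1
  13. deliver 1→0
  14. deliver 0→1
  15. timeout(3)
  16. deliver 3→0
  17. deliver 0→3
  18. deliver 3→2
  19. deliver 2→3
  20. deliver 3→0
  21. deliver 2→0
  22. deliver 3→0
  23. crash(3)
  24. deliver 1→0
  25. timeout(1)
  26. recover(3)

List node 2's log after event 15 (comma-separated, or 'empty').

r

[1] timeout(1) → N1(cand t1 [-])
[2] deliver 1→2 → N2(foll t1 [-])
[3] deliver 2→1 → ∅
[4] deliver 1→3 → N3(foll t1 [-])
[5] deliver 3→1 → N1(lead t1 [-])
[6] deliver 1→0 → N0(foll t1 [-])
[7] deliver 0→1 → ∅
[8] propose(1,'r') → N1(lead t1 [r])
[9] deliver 1→2 → N2(foll t1 [r])
[10] deliver 2→1 → ∅
[11] deliver 1→3 → N3(foll t1 [r])
[12] deliver 3→1 → ∅
[13] deliver 1→0 → N0(foll t1 [r])
[14] deliver 0→1 → ∅
[15] timeout(3) → N3(cand t2 [r])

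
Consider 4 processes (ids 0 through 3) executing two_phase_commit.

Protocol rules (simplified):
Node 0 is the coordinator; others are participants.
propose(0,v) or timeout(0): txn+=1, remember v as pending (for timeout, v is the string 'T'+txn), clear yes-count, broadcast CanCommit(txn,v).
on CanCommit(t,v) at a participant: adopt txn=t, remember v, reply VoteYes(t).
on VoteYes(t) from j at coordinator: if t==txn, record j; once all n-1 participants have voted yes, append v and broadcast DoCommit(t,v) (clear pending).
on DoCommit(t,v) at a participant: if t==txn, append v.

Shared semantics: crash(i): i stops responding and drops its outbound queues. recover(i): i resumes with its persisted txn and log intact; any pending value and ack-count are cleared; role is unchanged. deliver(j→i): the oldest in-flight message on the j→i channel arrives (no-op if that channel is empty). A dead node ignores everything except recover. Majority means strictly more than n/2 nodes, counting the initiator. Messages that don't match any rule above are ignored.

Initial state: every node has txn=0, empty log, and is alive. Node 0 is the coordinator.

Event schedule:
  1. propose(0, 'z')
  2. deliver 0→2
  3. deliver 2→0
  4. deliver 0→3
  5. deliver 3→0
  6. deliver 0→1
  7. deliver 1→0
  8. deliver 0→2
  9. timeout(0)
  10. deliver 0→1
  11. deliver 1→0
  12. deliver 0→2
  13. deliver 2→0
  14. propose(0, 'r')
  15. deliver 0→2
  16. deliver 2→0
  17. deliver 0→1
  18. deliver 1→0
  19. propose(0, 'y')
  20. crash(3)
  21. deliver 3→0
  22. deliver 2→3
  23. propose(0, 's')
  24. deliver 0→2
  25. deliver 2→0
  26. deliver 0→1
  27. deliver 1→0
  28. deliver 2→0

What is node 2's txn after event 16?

3

1. propose(0,'z'):  <0:coor t1 ->
2. deliver 0→2:  <2:part t1 ->
3. deliver 2→0:  nop
4. deliver 0→3:  <3:part t1 ->
5. deliver 3→0:  nop
6. deliver 0→1:  <1:part t1 ->
7. deliver 1→0:  <0:coor t1 z>
8. deliver 0→2:  <2:part t1 z>
9. timeout(0):  <0:coor t2 z>
10. deliver 0→1:  <1:part t1 z>
11. deliver 1→0:  nop
12. deliver 0→2:  <2:part t2 z>
13. deliver 2→0:  nop
14. propose(0,'r'):  <0:coor t3 z>
15. deliver 0→2:  <2:part t3 z>
16. deliver 2→0:  nop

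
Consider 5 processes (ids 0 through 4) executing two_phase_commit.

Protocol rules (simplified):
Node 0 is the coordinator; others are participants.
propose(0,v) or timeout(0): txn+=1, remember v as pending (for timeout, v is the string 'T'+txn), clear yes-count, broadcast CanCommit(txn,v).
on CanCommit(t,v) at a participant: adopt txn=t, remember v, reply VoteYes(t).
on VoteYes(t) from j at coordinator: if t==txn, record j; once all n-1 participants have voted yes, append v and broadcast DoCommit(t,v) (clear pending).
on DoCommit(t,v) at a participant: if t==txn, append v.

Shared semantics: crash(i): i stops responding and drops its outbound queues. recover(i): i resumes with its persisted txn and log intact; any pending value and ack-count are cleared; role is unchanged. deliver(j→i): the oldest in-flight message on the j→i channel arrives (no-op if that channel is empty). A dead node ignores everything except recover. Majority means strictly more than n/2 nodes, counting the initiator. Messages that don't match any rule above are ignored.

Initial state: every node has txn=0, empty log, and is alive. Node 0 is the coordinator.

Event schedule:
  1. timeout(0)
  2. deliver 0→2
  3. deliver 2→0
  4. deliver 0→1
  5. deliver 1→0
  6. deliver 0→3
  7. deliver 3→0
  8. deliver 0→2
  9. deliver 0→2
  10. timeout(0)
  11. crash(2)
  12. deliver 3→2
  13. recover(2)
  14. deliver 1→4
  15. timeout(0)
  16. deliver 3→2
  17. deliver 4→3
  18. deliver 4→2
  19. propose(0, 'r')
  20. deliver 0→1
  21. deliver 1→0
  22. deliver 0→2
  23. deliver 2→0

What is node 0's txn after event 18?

3

[1] timeout(0) → N0(coor t1 [-])
[2] deliver 0→2 → N2(part t1 [-])
[3] deliver 2→0 → ∅
[4] deliver 0→1 → N1(part t1 [-])
[5] deliver 1→0 → ∅
[6] deliver 0→3 → N3(part t1 [-])
[7] deliver 3→0 → ∅
[8] deliver 0→2 → ∅
[9] deliver 0→2 → ∅
[10] timeout(0) → N0(coor t2 [-])
[11] crash(2) → N2(✗part t1 [-])
[12] deliver 3→2 → ∅
[13] recover(2) → N2(part t1 [-])
[14] deliver 1→4 → ∅
[15] timeout(0) → N0(coor t3 [-])
[16] deliver 3→2 → ∅
[17] deliver 4→3 → ∅
[18] deliver 4→2 → ∅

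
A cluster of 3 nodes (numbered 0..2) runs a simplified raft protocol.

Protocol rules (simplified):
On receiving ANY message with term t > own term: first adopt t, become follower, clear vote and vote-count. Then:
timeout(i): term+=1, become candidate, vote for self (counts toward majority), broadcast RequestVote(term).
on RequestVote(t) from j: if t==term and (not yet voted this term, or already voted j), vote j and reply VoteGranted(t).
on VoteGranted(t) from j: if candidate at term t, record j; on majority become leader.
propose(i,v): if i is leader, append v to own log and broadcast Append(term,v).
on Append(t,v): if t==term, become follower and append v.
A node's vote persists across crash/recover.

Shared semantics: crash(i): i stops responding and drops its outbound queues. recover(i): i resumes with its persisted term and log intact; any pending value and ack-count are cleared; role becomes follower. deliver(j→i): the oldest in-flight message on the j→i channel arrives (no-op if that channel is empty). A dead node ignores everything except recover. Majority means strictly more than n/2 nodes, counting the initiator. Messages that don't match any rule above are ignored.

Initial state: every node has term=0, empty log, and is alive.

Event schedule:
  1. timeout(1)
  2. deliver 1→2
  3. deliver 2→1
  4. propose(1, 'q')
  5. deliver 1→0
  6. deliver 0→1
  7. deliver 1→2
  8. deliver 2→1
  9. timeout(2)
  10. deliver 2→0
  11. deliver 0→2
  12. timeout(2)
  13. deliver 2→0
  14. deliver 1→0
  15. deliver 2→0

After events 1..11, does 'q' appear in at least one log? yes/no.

yes

after 1 — timeout(1): n1:cand/t1/[-]
after 2 — deliver 1→2: n2:foll/t1/[-]
after 3 — deliver 2→1: n1:lead/t1/[-]
after 4 — propose(1,'q'): n1:lead/t1/[q]
after 5 — deliver 1→0: n0:foll/t1/[-]
after 6 — deliver 0→1: ·
after 7 — deliver 1→2: n2:foll/t1/[q]
after 8 — deliver 2→1: ·
after 9 — timeout(2): n2:cand/t2/[q]
after 10 — deliver 2→0: n0:foll/t2/[-]
after 11 — deliver 0→2: n2:lead/t2/[q]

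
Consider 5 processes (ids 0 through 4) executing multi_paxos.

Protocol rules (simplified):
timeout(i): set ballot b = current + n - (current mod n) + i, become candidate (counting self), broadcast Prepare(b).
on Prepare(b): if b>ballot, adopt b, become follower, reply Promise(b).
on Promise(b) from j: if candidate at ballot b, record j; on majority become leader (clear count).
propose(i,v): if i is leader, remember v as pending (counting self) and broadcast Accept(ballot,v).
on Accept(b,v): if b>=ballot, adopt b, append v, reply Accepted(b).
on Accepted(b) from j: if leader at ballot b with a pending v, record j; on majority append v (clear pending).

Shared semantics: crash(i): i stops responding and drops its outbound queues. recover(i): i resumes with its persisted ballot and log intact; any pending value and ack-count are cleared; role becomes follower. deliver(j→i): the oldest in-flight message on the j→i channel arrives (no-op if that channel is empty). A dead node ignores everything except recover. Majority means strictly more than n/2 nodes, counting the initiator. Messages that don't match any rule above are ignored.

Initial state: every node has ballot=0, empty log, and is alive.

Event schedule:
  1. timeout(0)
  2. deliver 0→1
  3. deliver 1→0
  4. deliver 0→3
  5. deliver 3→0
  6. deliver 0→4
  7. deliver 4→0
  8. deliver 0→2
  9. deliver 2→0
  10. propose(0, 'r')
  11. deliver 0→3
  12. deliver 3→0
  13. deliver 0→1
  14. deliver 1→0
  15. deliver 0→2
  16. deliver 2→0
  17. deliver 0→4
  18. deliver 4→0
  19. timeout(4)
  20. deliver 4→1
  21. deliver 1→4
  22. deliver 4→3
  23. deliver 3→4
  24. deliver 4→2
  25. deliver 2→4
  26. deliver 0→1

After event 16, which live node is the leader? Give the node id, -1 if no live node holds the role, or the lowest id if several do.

1. timeout(0):  <0:cand b5 ->
2. deliver 0→1:  <1:foll b5 ->
3. deliver 1→0:  nop
4. deliver 0→3:  <3:foll b5 ->
5. deliver 3→0:  <0:lead b5 ->
6. deliver 0→4:  <4:foll b5 ->
7. deliver 4→0:  nop
8. deliver 0→2:  <2:foll b5 ->
9. deliver 2→0:  nop
10. propose(0,'r'):  nop
11. deliver 0→3:  <3:foll b5 r>
12. deliver 3→0:  nop
13. deliver 0→1:  <1:foll b5 r>
14. deliver 1→0:  <0:lead b5 r>
15. deliver 0→2:  <2:foll b5 r>
16. deliver 2→0:  nop

0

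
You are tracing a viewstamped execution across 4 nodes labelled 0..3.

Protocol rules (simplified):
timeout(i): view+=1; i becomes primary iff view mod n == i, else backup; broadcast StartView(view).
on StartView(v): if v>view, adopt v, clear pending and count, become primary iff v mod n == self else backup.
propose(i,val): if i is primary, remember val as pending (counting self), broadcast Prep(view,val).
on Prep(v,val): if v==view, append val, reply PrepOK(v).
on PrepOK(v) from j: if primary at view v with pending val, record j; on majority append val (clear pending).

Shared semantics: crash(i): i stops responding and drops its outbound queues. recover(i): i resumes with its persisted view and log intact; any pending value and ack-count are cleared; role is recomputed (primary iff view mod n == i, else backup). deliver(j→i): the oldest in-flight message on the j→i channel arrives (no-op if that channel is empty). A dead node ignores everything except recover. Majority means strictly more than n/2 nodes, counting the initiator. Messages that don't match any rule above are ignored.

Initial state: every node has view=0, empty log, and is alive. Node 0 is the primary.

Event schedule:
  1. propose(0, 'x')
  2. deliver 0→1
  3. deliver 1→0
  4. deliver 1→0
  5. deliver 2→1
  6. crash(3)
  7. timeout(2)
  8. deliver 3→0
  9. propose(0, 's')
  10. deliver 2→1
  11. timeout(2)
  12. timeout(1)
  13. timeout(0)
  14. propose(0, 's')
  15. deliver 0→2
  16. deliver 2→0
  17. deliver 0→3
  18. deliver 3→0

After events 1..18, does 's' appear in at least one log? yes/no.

no

step 1 propose(0,'x'): —
step 2 deliver 0→1: 1={back,v=0,log=x}
step 3 deliver 1→0: —
step 4 deliver 1→0: —
step 5 deliver 2→1: —
step 6 crash(3): 3={✗back,v=0,log=-}
step 7 timeout(2): 2={back,v=1,log=-}
step 8 deliver 3→0: —
step 9 propose(0,'s'): —
step 10 deliver 2→1: 1={prim,v=1,log=x}
step 11 timeout(2): 2={prim,v=2,log=-}
step 12 timeout(1): 1={back,v=2,log=x}
step 13 timeout(0): 0={back,v=1,log=-}
step 14 propose(0,'s'): —
step 15 deliver 0→2: —
step 16 deliver 2→0: —
step 17 deliver 0→3: —
step 18 deliver 3→0: —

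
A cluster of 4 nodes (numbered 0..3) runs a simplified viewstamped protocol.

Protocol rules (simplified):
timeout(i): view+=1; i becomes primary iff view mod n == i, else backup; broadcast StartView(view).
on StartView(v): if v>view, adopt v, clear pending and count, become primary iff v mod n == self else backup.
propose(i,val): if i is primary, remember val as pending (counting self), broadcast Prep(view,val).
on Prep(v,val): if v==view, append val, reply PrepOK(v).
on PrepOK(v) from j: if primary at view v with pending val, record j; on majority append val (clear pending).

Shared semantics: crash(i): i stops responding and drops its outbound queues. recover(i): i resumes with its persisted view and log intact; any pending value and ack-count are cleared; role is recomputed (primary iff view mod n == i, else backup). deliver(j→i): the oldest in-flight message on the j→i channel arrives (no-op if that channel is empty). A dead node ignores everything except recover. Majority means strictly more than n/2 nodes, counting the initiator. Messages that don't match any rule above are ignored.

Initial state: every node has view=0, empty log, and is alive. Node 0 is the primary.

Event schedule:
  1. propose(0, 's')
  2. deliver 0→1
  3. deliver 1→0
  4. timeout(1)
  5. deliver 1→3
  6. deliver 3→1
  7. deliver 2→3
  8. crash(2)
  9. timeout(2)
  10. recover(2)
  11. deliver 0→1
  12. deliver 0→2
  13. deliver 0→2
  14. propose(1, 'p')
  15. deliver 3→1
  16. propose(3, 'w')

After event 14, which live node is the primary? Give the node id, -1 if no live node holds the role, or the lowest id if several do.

0

step 1 propose(0,'s'): —
step 2 deliver 0→1: 1={back,v=0,log=s}
step 3 deliver 1→0: —
step 4 timeout(1): 1={prim,v=1,log=s}
step 5 deliver 1→3: 3={back,v=1,log=-}
step 6 deliver 3→1: —
step 7 deliver 2→3: —
step 8 crash(2): 2={✗back,v=0,log=-}
step 9 timeout(2): —
step 10 recover(2): 2={back,v=0,log=-}
step 11 deliver 0→1: —
step 12 deliver 0→2: 2={back,v=0,log=s}
step 13 deliver 0→2: —
step 14 propose(1,'p'): —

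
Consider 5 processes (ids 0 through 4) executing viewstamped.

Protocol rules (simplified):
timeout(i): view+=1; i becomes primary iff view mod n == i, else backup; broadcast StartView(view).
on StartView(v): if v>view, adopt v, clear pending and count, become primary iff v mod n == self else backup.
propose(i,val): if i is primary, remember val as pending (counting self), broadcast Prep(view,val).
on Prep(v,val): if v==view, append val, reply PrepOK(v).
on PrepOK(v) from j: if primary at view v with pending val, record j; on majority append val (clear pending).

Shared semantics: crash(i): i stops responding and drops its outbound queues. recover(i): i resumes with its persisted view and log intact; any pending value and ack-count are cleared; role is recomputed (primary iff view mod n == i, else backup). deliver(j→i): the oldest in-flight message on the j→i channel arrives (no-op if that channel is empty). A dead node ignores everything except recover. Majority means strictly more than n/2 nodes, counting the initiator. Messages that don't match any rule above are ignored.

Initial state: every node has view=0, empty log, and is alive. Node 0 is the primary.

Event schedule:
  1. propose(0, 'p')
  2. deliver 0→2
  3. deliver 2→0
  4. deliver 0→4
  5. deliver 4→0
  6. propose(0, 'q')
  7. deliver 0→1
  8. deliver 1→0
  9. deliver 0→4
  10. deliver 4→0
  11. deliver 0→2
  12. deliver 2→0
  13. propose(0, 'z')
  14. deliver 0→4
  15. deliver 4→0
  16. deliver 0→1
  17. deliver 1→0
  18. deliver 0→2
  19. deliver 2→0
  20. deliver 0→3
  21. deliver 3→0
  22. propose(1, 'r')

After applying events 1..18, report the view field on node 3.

0

step 1 propose(0,'p'): —
step 2 deliver 0→2: 2={back,v=0,log=p}
step 3 deliver 2→0: —
step 4 deliver 0→4: 4={back,v=0,log=p}
step 5 deliver 4→0: 0={prim,v=0,log=p}
step 6 propose(0,'q'): —
step 7 deliver 0→1: 1={back,v=0,log=p}
step 8 deliver 1→0: —
step 9 deliver 0→4: 4={back,v=0,log=p,q}
step 10 deliver 4→0: 0={prim,v=0,log=p,q}
step 11 deliver 0→2: 2={back,v=0,log=p,q}
step 12 deliver 2→0: —
step 13 propose(0,'z'): —
step 14 deliver 0→4: 4={back,v=0,log=p,q,z}
step 15 deliver 4→0: —
step 16 deliver 0→1: 1={back,v=0,log=p,q}
step 17 deliver 1→0: 0={prim,v=0,log=p,q,z}
step 18 deliver 0→2: 2={back,v=0,log=p,q,z}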